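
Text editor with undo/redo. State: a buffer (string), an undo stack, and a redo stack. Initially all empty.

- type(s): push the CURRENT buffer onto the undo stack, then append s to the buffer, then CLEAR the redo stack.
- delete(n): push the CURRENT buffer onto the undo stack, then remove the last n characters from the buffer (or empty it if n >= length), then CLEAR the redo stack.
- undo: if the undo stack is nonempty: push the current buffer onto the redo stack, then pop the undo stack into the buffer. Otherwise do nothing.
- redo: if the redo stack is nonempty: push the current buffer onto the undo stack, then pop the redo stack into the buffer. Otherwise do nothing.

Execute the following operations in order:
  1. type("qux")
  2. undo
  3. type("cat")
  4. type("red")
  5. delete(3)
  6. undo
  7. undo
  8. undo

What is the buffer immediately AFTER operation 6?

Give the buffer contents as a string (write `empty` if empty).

Answer: catred

Derivation:
After op 1 (type): buf='qux' undo_depth=1 redo_depth=0
After op 2 (undo): buf='(empty)' undo_depth=0 redo_depth=1
After op 3 (type): buf='cat' undo_depth=1 redo_depth=0
After op 4 (type): buf='catred' undo_depth=2 redo_depth=0
After op 5 (delete): buf='cat' undo_depth=3 redo_depth=0
After op 6 (undo): buf='catred' undo_depth=2 redo_depth=1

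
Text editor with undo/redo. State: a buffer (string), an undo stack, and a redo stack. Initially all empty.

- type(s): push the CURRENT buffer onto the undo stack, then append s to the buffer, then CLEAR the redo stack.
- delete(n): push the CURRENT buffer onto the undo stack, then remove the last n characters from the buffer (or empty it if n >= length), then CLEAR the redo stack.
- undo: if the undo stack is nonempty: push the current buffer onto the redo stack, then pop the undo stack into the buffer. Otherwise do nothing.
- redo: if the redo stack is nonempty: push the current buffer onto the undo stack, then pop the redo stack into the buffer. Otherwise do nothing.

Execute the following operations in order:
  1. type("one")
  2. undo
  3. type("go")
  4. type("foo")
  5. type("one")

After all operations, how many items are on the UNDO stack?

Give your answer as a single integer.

After op 1 (type): buf='one' undo_depth=1 redo_depth=0
After op 2 (undo): buf='(empty)' undo_depth=0 redo_depth=1
After op 3 (type): buf='go' undo_depth=1 redo_depth=0
After op 4 (type): buf='gofoo' undo_depth=2 redo_depth=0
After op 5 (type): buf='gofooone' undo_depth=3 redo_depth=0

Answer: 3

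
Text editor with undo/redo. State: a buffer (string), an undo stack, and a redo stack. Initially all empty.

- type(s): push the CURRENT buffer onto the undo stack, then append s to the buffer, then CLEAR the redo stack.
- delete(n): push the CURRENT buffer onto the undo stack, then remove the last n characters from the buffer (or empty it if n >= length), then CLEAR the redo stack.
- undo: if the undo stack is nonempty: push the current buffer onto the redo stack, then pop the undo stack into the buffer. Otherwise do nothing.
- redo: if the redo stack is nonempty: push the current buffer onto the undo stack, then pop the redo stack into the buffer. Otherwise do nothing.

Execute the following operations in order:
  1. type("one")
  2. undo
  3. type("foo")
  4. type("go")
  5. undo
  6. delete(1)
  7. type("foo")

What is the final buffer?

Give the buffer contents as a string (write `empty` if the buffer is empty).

After op 1 (type): buf='one' undo_depth=1 redo_depth=0
After op 2 (undo): buf='(empty)' undo_depth=0 redo_depth=1
After op 3 (type): buf='foo' undo_depth=1 redo_depth=0
After op 4 (type): buf='foogo' undo_depth=2 redo_depth=0
After op 5 (undo): buf='foo' undo_depth=1 redo_depth=1
After op 6 (delete): buf='fo' undo_depth=2 redo_depth=0
After op 7 (type): buf='fofoo' undo_depth=3 redo_depth=0

Answer: fofoo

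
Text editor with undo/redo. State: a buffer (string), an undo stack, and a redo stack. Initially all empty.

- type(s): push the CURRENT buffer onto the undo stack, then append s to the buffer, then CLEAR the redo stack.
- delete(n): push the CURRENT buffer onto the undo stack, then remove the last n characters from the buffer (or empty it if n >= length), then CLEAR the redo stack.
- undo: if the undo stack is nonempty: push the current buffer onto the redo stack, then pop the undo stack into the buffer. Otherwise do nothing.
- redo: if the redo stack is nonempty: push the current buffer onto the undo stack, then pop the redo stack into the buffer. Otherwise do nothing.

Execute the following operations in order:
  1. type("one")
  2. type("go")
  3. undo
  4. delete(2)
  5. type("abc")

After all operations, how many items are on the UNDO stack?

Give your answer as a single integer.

After op 1 (type): buf='one' undo_depth=1 redo_depth=0
After op 2 (type): buf='onego' undo_depth=2 redo_depth=0
After op 3 (undo): buf='one' undo_depth=1 redo_depth=1
After op 4 (delete): buf='o' undo_depth=2 redo_depth=0
After op 5 (type): buf='oabc' undo_depth=3 redo_depth=0

Answer: 3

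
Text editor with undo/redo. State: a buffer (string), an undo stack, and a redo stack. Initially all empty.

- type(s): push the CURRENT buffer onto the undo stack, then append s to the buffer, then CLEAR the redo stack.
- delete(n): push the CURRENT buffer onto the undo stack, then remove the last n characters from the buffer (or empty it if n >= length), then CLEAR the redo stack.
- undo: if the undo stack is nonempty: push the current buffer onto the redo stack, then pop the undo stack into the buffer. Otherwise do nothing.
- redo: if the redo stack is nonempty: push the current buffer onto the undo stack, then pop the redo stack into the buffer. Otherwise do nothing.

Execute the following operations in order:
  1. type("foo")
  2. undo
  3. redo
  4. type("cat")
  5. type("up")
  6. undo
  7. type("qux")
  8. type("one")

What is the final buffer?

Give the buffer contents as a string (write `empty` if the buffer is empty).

Answer: foocatquxone

Derivation:
After op 1 (type): buf='foo' undo_depth=1 redo_depth=0
After op 2 (undo): buf='(empty)' undo_depth=0 redo_depth=1
After op 3 (redo): buf='foo' undo_depth=1 redo_depth=0
After op 4 (type): buf='foocat' undo_depth=2 redo_depth=0
After op 5 (type): buf='foocatup' undo_depth=3 redo_depth=0
After op 6 (undo): buf='foocat' undo_depth=2 redo_depth=1
After op 7 (type): buf='foocatqux' undo_depth=3 redo_depth=0
After op 8 (type): buf='foocatquxone' undo_depth=4 redo_depth=0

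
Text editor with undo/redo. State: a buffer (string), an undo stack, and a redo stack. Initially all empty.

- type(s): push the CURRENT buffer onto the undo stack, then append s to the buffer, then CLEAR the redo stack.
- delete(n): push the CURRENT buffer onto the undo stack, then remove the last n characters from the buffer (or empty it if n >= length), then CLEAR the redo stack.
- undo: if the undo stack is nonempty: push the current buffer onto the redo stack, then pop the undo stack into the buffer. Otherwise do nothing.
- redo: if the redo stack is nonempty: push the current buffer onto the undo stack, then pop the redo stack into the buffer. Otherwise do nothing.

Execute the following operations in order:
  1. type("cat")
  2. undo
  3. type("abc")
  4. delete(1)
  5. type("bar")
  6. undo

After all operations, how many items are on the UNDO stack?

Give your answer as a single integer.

Answer: 2

Derivation:
After op 1 (type): buf='cat' undo_depth=1 redo_depth=0
After op 2 (undo): buf='(empty)' undo_depth=0 redo_depth=1
After op 3 (type): buf='abc' undo_depth=1 redo_depth=0
After op 4 (delete): buf='ab' undo_depth=2 redo_depth=0
After op 5 (type): buf='abbar' undo_depth=3 redo_depth=0
After op 6 (undo): buf='ab' undo_depth=2 redo_depth=1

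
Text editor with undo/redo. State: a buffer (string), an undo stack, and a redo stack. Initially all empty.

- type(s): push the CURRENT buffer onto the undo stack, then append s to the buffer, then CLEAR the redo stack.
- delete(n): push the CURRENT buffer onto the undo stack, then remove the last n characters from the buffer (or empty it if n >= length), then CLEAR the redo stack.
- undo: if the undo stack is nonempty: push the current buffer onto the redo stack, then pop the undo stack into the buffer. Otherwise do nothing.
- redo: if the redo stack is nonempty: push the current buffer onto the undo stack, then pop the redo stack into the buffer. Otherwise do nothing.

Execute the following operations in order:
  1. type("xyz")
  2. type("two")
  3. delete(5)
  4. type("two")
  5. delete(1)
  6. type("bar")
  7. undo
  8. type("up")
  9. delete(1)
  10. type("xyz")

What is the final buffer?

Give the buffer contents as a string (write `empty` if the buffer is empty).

After op 1 (type): buf='xyz' undo_depth=1 redo_depth=0
After op 2 (type): buf='xyztwo' undo_depth=2 redo_depth=0
After op 3 (delete): buf='x' undo_depth=3 redo_depth=0
After op 4 (type): buf='xtwo' undo_depth=4 redo_depth=0
After op 5 (delete): buf='xtw' undo_depth=5 redo_depth=0
After op 6 (type): buf='xtwbar' undo_depth=6 redo_depth=0
After op 7 (undo): buf='xtw' undo_depth=5 redo_depth=1
After op 8 (type): buf='xtwup' undo_depth=6 redo_depth=0
After op 9 (delete): buf='xtwu' undo_depth=7 redo_depth=0
After op 10 (type): buf='xtwuxyz' undo_depth=8 redo_depth=0

Answer: xtwuxyz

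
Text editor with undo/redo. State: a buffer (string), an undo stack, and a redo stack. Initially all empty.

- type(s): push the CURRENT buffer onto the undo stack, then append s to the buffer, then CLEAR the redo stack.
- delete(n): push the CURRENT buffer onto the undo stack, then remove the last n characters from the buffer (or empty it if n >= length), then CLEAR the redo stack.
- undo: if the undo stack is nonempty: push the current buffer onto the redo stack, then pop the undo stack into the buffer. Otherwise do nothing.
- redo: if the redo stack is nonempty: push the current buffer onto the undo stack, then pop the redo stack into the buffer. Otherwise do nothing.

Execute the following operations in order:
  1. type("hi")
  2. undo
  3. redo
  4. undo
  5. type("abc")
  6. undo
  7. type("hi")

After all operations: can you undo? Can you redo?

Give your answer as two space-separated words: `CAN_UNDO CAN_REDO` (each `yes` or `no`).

Answer: yes no

Derivation:
After op 1 (type): buf='hi' undo_depth=1 redo_depth=0
After op 2 (undo): buf='(empty)' undo_depth=0 redo_depth=1
After op 3 (redo): buf='hi' undo_depth=1 redo_depth=0
After op 4 (undo): buf='(empty)' undo_depth=0 redo_depth=1
After op 5 (type): buf='abc' undo_depth=1 redo_depth=0
After op 6 (undo): buf='(empty)' undo_depth=0 redo_depth=1
After op 7 (type): buf='hi' undo_depth=1 redo_depth=0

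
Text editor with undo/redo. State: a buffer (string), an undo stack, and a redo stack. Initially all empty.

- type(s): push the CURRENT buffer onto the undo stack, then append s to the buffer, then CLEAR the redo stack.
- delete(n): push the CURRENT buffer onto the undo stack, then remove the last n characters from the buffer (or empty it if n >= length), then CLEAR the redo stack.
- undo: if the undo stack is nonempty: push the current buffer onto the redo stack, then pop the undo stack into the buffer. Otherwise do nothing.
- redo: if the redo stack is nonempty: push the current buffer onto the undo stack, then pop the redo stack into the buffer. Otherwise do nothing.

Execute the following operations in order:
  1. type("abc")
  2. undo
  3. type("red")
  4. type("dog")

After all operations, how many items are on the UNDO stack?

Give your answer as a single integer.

After op 1 (type): buf='abc' undo_depth=1 redo_depth=0
After op 2 (undo): buf='(empty)' undo_depth=0 redo_depth=1
After op 3 (type): buf='red' undo_depth=1 redo_depth=0
After op 4 (type): buf='reddog' undo_depth=2 redo_depth=0

Answer: 2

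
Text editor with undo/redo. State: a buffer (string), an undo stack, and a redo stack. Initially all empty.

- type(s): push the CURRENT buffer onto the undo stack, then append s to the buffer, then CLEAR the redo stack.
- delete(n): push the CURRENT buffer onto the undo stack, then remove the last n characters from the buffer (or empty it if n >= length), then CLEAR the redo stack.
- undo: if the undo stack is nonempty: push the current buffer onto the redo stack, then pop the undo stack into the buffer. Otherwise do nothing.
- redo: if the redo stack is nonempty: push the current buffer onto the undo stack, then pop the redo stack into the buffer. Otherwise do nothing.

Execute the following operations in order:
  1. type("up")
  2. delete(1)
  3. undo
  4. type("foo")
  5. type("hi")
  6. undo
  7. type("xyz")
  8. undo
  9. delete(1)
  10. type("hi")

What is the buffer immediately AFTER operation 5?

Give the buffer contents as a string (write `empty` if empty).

Answer: upfoohi

Derivation:
After op 1 (type): buf='up' undo_depth=1 redo_depth=0
After op 2 (delete): buf='u' undo_depth=2 redo_depth=0
After op 3 (undo): buf='up' undo_depth=1 redo_depth=1
After op 4 (type): buf='upfoo' undo_depth=2 redo_depth=0
After op 5 (type): buf='upfoohi' undo_depth=3 redo_depth=0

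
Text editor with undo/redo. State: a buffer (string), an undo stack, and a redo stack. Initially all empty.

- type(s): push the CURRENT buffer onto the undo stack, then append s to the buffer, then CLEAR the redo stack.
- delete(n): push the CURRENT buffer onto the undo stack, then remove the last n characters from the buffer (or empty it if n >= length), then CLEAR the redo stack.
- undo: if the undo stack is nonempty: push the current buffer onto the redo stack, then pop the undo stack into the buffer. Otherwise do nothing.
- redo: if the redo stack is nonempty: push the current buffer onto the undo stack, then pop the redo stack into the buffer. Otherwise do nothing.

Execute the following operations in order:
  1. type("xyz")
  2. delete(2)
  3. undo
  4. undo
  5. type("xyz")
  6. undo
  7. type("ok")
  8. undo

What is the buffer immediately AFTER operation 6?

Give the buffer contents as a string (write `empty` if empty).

After op 1 (type): buf='xyz' undo_depth=1 redo_depth=0
After op 2 (delete): buf='x' undo_depth=2 redo_depth=0
After op 3 (undo): buf='xyz' undo_depth=1 redo_depth=1
After op 4 (undo): buf='(empty)' undo_depth=0 redo_depth=2
After op 5 (type): buf='xyz' undo_depth=1 redo_depth=0
After op 6 (undo): buf='(empty)' undo_depth=0 redo_depth=1

Answer: empty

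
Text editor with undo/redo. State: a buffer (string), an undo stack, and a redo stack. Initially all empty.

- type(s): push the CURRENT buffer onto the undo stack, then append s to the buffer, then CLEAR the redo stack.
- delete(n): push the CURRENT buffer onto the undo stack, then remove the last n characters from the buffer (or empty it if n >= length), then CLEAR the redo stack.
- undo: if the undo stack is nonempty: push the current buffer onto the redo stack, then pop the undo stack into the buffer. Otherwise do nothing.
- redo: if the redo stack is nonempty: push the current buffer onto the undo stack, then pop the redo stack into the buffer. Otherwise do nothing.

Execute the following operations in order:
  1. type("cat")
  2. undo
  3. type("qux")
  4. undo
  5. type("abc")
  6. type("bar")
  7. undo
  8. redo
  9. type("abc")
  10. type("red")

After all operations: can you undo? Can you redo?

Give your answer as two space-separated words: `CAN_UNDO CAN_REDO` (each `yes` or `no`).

After op 1 (type): buf='cat' undo_depth=1 redo_depth=0
After op 2 (undo): buf='(empty)' undo_depth=0 redo_depth=1
After op 3 (type): buf='qux' undo_depth=1 redo_depth=0
After op 4 (undo): buf='(empty)' undo_depth=0 redo_depth=1
After op 5 (type): buf='abc' undo_depth=1 redo_depth=0
After op 6 (type): buf='abcbar' undo_depth=2 redo_depth=0
After op 7 (undo): buf='abc' undo_depth=1 redo_depth=1
After op 8 (redo): buf='abcbar' undo_depth=2 redo_depth=0
After op 9 (type): buf='abcbarabc' undo_depth=3 redo_depth=0
After op 10 (type): buf='abcbarabcred' undo_depth=4 redo_depth=0

Answer: yes no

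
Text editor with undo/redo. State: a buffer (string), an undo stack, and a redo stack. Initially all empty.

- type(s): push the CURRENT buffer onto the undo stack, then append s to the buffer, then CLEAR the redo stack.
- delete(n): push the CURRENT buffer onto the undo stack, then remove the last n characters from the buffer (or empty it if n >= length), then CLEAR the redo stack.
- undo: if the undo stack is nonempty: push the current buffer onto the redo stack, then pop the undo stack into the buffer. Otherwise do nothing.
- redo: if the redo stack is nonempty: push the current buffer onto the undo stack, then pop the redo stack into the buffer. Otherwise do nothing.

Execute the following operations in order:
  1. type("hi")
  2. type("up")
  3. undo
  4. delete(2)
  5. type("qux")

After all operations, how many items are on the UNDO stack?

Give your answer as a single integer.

After op 1 (type): buf='hi' undo_depth=1 redo_depth=0
After op 2 (type): buf='hiup' undo_depth=2 redo_depth=0
After op 3 (undo): buf='hi' undo_depth=1 redo_depth=1
After op 4 (delete): buf='(empty)' undo_depth=2 redo_depth=0
After op 5 (type): buf='qux' undo_depth=3 redo_depth=0

Answer: 3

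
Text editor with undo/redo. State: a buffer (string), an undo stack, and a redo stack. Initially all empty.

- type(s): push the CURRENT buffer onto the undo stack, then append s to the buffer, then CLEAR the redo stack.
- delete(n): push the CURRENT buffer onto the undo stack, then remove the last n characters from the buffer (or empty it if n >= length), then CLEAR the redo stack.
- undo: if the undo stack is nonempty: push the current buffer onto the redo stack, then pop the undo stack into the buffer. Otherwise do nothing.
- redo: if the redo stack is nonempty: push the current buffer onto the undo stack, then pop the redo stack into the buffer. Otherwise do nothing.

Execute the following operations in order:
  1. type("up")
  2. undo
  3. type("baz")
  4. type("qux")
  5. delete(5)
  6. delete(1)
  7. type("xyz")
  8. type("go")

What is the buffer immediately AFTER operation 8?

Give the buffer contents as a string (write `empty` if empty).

After op 1 (type): buf='up' undo_depth=1 redo_depth=0
After op 2 (undo): buf='(empty)' undo_depth=0 redo_depth=1
After op 3 (type): buf='baz' undo_depth=1 redo_depth=0
After op 4 (type): buf='bazqux' undo_depth=2 redo_depth=0
After op 5 (delete): buf='b' undo_depth=3 redo_depth=0
After op 6 (delete): buf='(empty)' undo_depth=4 redo_depth=0
After op 7 (type): buf='xyz' undo_depth=5 redo_depth=0
After op 8 (type): buf='xyzgo' undo_depth=6 redo_depth=0

Answer: xyzgo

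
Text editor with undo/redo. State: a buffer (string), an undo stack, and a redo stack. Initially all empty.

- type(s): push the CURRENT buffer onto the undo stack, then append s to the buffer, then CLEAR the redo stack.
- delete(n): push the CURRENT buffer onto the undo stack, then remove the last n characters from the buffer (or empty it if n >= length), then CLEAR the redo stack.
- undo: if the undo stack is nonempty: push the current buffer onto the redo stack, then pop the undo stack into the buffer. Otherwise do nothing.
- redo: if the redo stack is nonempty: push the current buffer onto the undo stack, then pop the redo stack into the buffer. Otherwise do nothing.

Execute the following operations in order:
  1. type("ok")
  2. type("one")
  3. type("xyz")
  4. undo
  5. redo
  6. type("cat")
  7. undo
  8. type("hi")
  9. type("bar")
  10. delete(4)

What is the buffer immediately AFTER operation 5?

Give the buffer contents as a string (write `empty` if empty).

Answer: okonexyz

Derivation:
After op 1 (type): buf='ok' undo_depth=1 redo_depth=0
After op 2 (type): buf='okone' undo_depth=2 redo_depth=0
After op 3 (type): buf='okonexyz' undo_depth=3 redo_depth=0
After op 4 (undo): buf='okone' undo_depth=2 redo_depth=1
After op 5 (redo): buf='okonexyz' undo_depth=3 redo_depth=0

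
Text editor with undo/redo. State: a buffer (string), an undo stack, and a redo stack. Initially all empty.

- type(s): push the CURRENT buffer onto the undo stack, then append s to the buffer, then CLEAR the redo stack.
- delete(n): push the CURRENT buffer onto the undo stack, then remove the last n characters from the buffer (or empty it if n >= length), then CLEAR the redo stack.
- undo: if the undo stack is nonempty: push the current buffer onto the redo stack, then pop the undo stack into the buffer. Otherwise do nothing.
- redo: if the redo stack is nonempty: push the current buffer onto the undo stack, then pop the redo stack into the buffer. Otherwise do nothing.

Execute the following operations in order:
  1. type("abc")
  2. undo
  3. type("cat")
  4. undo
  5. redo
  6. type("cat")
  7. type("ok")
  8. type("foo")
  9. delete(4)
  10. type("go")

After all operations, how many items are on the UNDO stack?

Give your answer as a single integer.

Answer: 6

Derivation:
After op 1 (type): buf='abc' undo_depth=1 redo_depth=0
After op 2 (undo): buf='(empty)' undo_depth=0 redo_depth=1
After op 3 (type): buf='cat' undo_depth=1 redo_depth=0
After op 4 (undo): buf='(empty)' undo_depth=0 redo_depth=1
After op 5 (redo): buf='cat' undo_depth=1 redo_depth=0
After op 6 (type): buf='catcat' undo_depth=2 redo_depth=0
After op 7 (type): buf='catcatok' undo_depth=3 redo_depth=0
After op 8 (type): buf='catcatokfoo' undo_depth=4 redo_depth=0
After op 9 (delete): buf='catcato' undo_depth=5 redo_depth=0
After op 10 (type): buf='catcatogo' undo_depth=6 redo_depth=0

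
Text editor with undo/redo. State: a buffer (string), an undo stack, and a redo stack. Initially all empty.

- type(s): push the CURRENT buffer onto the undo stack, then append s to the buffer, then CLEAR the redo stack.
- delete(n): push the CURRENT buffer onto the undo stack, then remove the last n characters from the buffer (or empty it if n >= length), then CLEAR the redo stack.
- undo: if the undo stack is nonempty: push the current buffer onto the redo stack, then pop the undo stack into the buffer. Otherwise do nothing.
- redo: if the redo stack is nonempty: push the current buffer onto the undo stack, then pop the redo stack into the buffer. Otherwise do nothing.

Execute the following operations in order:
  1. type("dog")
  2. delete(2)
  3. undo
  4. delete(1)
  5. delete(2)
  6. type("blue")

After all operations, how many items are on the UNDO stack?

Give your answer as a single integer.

Answer: 4

Derivation:
After op 1 (type): buf='dog' undo_depth=1 redo_depth=0
After op 2 (delete): buf='d' undo_depth=2 redo_depth=0
After op 3 (undo): buf='dog' undo_depth=1 redo_depth=1
After op 4 (delete): buf='do' undo_depth=2 redo_depth=0
After op 5 (delete): buf='(empty)' undo_depth=3 redo_depth=0
After op 6 (type): buf='blue' undo_depth=4 redo_depth=0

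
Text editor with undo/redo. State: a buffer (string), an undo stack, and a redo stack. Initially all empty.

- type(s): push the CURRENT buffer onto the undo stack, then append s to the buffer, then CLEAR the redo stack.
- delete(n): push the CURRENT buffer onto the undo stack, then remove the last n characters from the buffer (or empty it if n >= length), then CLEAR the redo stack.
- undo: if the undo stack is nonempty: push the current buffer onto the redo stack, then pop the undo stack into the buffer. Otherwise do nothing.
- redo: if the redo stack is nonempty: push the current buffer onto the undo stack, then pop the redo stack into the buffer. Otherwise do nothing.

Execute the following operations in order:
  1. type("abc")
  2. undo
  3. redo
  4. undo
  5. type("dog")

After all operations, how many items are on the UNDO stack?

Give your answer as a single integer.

After op 1 (type): buf='abc' undo_depth=1 redo_depth=0
After op 2 (undo): buf='(empty)' undo_depth=0 redo_depth=1
After op 3 (redo): buf='abc' undo_depth=1 redo_depth=0
After op 4 (undo): buf='(empty)' undo_depth=0 redo_depth=1
After op 5 (type): buf='dog' undo_depth=1 redo_depth=0

Answer: 1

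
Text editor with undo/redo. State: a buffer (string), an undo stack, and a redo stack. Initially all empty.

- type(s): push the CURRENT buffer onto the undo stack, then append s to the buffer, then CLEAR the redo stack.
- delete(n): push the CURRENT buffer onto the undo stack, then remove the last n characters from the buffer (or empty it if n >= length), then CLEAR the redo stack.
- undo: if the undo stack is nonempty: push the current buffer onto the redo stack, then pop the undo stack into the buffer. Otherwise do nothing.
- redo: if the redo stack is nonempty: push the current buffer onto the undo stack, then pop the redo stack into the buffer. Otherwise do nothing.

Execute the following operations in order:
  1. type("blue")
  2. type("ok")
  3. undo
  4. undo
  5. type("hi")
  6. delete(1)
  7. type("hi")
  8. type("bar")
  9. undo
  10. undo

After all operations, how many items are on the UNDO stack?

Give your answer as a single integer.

Answer: 2

Derivation:
After op 1 (type): buf='blue' undo_depth=1 redo_depth=0
After op 2 (type): buf='blueok' undo_depth=2 redo_depth=0
After op 3 (undo): buf='blue' undo_depth=1 redo_depth=1
After op 4 (undo): buf='(empty)' undo_depth=0 redo_depth=2
After op 5 (type): buf='hi' undo_depth=1 redo_depth=0
After op 6 (delete): buf='h' undo_depth=2 redo_depth=0
After op 7 (type): buf='hhi' undo_depth=3 redo_depth=0
After op 8 (type): buf='hhibar' undo_depth=4 redo_depth=0
After op 9 (undo): buf='hhi' undo_depth=3 redo_depth=1
After op 10 (undo): buf='h' undo_depth=2 redo_depth=2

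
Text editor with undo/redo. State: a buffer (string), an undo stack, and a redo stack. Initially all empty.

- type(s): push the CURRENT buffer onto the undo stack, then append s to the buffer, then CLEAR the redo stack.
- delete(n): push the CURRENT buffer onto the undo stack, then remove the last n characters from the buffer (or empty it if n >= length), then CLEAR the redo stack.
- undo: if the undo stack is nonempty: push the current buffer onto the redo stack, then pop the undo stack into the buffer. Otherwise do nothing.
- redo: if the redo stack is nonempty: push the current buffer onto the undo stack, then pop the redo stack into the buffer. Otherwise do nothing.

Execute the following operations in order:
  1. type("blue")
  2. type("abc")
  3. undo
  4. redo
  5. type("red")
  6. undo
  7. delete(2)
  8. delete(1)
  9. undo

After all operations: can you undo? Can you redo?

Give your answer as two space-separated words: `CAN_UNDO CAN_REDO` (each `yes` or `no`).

After op 1 (type): buf='blue' undo_depth=1 redo_depth=0
After op 2 (type): buf='blueabc' undo_depth=2 redo_depth=0
After op 3 (undo): buf='blue' undo_depth=1 redo_depth=1
After op 4 (redo): buf='blueabc' undo_depth=2 redo_depth=0
After op 5 (type): buf='blueabcred' undo_depth=3 redo_depth=0
After op 6 (undo): buf='blueabc' undo_depth=2 redo_depth=1
After op 7 (delete): buf='bluea' undo_depth=3 redo_depth=0
After op 8 (delete): buf='blue' undo_depth=4 redo_depth=0
After op 9 (undo): buf='bluea' undo_depth=3 redo_depth=1

Answer: yes yes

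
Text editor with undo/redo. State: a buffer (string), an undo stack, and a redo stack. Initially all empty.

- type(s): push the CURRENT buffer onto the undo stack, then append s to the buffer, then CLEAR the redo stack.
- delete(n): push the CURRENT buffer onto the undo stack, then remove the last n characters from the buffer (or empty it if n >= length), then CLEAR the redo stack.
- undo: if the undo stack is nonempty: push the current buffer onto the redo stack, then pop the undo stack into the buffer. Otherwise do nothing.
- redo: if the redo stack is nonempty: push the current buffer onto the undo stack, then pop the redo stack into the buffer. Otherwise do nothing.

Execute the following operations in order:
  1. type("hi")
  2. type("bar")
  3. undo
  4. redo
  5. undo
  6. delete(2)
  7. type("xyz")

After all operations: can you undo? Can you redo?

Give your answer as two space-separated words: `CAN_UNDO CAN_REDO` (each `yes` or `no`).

After op 1 (type): buf='hi' undo_depth=1 redo_depth=0
After op 2 (type): buf='hibar' undo_depth=2 redo_depth=0
After op 3 (undo): buf='hi' undo_depth=1 redo_depth=1
After op 4 (redo): buf='hibar' undo_depth=2 redo_depth=0
After op 5 (undo): buf='hi' undo_depth=1 redo_depth=1
After op 6 (delete): buf='(empty)' undo_depth=2 redo_depth=0
After op 7 (type): buf='xyz' undo_depth=3 redo_depth=0

Answer: yes no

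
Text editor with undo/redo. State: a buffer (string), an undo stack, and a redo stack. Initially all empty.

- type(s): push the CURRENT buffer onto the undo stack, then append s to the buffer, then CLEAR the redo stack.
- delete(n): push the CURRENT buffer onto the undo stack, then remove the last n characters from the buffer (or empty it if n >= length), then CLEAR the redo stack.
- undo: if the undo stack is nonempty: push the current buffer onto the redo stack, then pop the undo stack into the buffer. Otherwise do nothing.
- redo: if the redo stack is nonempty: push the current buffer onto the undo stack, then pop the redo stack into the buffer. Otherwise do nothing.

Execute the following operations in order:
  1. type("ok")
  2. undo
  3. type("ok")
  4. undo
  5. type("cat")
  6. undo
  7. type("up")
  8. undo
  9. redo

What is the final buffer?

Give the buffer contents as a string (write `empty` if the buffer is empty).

After op 1 (type): buf='ok' undo_depth=1 redo_depth=0
After op 2 (undo): buf='(empty)' undo_depth=0 redo_depth=1
After op 3 (type): buf='ok' undo_depth=1 redo_depth=0
After op 4 (undo): buf='(empty)' undo_depth=0 redo_depth=1
After op 5 (type): buf='cat' undo_depth=1 redo_depth=0
After op 6 (undo): buf='(empty)' undo_depth=0 redo_depth=1
After op 7 (type): buf='up' undo_depth=1 redo_depth=0
After op 8 (undo): buf='(empty)' undo_depth=0 redo_depth=1
After op 9 (redo): buf='up' undo_depth=1 redo_depth=0

Answer: up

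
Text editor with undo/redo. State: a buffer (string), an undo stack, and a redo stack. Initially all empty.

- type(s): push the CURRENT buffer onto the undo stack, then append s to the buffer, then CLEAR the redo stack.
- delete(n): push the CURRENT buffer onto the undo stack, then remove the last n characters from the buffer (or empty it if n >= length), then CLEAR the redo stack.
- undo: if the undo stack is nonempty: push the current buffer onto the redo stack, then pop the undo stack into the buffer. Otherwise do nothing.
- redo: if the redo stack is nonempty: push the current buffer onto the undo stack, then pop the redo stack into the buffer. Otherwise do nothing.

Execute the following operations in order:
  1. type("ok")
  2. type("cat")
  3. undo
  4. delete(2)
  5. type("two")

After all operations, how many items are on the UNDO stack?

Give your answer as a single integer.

Answer: 3

Derivation:
After op 1 (type): buf='ok' undo_depth=1 redo_depth=0
After op 2 (type): buf='okcat' undo_depth=2 redo_depth=0
After op 3 (undo): buf='ok' undo_depth=1 redo_depth=1
After op 4 (delete): buf='(empty)' undo_depth=2 redo_depth=0
After op 5 (type): buf='two' undo_depth=3 redo_depth=0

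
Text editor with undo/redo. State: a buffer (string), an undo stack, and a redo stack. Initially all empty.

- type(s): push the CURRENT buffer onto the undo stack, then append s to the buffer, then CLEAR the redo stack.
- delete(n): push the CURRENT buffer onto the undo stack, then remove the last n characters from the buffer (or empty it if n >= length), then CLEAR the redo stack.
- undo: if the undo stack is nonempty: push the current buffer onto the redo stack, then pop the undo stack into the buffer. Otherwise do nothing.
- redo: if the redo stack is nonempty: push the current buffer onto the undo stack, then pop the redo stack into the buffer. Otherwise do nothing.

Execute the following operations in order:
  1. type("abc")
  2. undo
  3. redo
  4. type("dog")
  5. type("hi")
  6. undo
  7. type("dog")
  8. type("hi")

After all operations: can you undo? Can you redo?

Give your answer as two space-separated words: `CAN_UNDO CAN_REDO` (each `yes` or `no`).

Answer: yes no

Derivation:
After op 1 (type): buf='abc' undo_depth=1 redo_depth=0
After op 2 (undo): buf='(empty)' undo_depth=0 redo_depth=1
After op 3 (redo): buf='abc' undo_depth=1 redo_depth=0
After op 4 (type): buf='abcdog' undo_depth=2 redo_depth=0
After op 5 (type): buf='abcdoghi' undo_depth=3 redo_depth=0
After op 6 (undo): buf='abcdog' undo_depth=2 redo_depth=1
After op 7 (type): buf='abcdogdog' undo_depth=3 redo_depth=0
After op 8 (type): buf='abcdogdoghi' undo_depth=4 redo_depth=0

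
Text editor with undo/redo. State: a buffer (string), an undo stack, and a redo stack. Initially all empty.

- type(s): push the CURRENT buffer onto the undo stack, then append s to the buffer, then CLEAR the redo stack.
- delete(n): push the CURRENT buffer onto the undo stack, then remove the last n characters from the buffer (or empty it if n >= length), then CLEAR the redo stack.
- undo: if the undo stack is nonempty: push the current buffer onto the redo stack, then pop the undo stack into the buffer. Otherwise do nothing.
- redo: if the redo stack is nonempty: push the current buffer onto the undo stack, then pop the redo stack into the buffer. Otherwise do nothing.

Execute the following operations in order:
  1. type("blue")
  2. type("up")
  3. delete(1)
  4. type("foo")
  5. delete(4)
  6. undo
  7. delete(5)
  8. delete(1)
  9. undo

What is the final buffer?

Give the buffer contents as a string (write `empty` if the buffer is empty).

Answer: blu

Derivation:
After op 1 (type): buf='blue' undo_depth=1 redo_depth=0
After op 2 (type): buf='blueup' undo_depth=2 redo_depth=0
After op 3 (delete): buf='blueu' undo_depth=3 redo_depth=0
After op 4 (type): buf='blueufoo' undo_depth=4 redo_depth=0
After op 5 (delete): buf='blue' undo_depth=5 redo_depth=0
After op 6 (undo): buf='blueufoo' undo_depth=4 redo_depth=1
After op 7 (delete): buf='blu' undo_depth=5 redo_depth=0
After op 8 (delete): buf='bl' undo_depth=6 redo_depth=0
After op 9 (undo): buf='blu' undo_depth=5 redo_depth=1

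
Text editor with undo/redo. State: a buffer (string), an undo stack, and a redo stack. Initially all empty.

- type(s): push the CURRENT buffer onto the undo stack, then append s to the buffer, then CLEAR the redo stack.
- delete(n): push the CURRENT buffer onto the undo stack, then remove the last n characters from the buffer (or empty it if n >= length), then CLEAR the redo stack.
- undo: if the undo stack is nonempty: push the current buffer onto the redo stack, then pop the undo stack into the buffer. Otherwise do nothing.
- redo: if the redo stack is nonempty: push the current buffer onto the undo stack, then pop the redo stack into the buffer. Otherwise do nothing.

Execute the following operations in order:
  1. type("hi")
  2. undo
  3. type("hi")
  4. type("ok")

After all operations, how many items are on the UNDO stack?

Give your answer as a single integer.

Answer: 2

Derivation:
After op 1 (type): buf='hi' undo_depth=1 redo_depth=0
After op 2 (undo): buf='(empty)' undo_depth=0 redo_depth=1
After op 3 (type): buf='hi' undo_depth=1 redo_depth=0
After op 4 (type): buf='hiok' undo_depth=2 redo_depth=0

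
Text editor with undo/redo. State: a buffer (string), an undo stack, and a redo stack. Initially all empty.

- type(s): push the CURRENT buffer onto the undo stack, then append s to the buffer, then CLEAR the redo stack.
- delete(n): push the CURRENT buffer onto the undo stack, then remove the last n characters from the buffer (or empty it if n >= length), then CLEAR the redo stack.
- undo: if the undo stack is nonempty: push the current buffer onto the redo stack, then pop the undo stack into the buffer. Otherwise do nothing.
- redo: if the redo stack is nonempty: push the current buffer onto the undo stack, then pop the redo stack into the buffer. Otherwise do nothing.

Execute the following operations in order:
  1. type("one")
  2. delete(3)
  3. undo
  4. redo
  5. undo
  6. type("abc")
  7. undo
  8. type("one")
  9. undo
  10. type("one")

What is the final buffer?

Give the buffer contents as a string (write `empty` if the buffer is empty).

Answer: oneone

Derivation:
After op 1 (type): buf='one' undo_depth=1 redo_depth=0
After op 2 (delete): buf='(empty)' undo_depth=2 redo_depth=0
After op 3 (undo): buf='one' undo_depth=1 redo_depth=1
After op 4 (redo): buf='(empty)' undo_depth=2 redo_depth=0
After op 5 (undo): buf='one' undo_depth=1 redo_depth=1
After op 6 (type): buf='oneabc' undo_depth=2 redo_depth=0
After op 7 (undo): buf='one' undo_depth=1 redo_depth=1
After op 8 (type): buf='oneone' undo_depth=2 redo_depth=0
After op 9 (undo): buf='one' undo_depth=1 redo_depth=1
After op 10 (type): buf='oneone' undo_depth=2 redo_depth=0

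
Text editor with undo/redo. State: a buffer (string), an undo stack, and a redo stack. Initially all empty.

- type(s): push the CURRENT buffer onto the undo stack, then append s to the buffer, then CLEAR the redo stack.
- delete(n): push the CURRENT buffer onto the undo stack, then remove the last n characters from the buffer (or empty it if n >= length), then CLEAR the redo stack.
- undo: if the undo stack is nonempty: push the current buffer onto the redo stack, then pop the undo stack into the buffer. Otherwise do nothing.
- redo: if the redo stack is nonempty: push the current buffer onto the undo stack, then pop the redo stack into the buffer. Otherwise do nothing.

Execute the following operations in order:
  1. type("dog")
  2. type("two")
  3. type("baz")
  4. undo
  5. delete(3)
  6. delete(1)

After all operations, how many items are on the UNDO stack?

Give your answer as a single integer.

Answer: 4

Derivation:
After op 1 (type): buf='dog' undo_depth=1 redo_depth=0
After op 2 (type): buf='dogtwo' undo_depth=2 redo_depth=0
After op 3 (type): buf='dogtwobaz' undo_depth=3 redo_depth=0
After op 4 (undo): buf='dogtwo' undo_depth=2 redo_depth=1
After op 5 (delete): buf='dog' undo_depth=3 redo_depth=0
After op 6 (delete): buf='do' undo_depth=4 redo_depth=0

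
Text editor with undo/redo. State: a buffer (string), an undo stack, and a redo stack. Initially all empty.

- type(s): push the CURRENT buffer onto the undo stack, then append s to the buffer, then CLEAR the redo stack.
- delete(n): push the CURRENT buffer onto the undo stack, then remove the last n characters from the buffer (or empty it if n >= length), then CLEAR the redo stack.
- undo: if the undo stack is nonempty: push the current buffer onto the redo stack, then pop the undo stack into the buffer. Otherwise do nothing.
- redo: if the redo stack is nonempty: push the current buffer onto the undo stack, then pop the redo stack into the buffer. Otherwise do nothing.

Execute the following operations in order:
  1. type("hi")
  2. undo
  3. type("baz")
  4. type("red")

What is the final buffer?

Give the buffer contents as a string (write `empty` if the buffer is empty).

Answer: bazred

Derivation:
After op 1 (type): buf='hi' undo_depth=1 redo_depth=0
After op 2 (undo): buf='(empty)' undo_depth=0 redo_depth=1
After op 3 (type): buf='baz' undo_depth=1 redo_depth=0
After op 4 (type): buf='bazred' undo_depth=2 redo_depth=0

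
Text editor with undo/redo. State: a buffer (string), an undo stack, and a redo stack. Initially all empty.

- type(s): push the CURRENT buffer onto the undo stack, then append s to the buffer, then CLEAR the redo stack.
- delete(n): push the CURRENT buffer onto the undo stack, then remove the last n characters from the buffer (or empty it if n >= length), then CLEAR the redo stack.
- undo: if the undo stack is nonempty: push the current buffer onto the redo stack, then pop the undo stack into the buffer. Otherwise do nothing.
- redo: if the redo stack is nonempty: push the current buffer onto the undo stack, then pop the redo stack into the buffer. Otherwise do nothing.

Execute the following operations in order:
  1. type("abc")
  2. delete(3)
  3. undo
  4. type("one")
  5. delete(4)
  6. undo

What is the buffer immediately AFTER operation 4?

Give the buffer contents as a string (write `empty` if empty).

After op 1 (type): buf='abc' undo_depth=1 redo_depth=0
After op 2 (delete): buf='(empty)' undo_depth=2 redo_depth=0
After op 3 (undo): buf='abc' undo_depth=1 redo_depth=1
After op 4 (type): buf='abcone' undo_depth=2 redo_depth=0

Answer: abcone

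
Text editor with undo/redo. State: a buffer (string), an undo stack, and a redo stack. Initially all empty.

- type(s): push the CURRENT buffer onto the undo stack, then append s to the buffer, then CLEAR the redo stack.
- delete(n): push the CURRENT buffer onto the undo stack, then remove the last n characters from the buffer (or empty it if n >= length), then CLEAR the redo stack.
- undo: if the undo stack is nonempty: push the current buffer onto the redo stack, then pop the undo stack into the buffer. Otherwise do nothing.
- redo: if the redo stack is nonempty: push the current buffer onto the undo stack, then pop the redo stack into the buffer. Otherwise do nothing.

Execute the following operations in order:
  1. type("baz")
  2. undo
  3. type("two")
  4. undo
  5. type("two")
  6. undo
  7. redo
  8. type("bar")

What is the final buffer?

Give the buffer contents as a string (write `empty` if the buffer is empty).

Answer: twobar

Derivation:
After op 1 (type): buf='baz' undo_depth=1 redo_depth=0
After op 2 (undo): buf='(empty)' undo_depth=0 redo_depth=1
After op 3 (type): buf='two' undo_depth=1 redo_depth=0
After op 4 (undo): buf='(empty)' undo_depth=0 redo_depth=1
After op 5 (type): buf='two' undo_depth=1 redo_depth=0
After op 6 (undo): buf='(empty)' undo_depth=0 redo_depth=1
After op 7 (redo): buf='two' undo_depth=1 redo_depth=0
After op 8 (type): buf='twobar' undo_depth=2 redo_depth=0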